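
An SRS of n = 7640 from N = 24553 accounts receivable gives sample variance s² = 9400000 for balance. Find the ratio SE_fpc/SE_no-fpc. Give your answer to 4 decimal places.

0.8300

f = n/N = 7640/24553 = 0.31116361.
SE_no-fpc = √(s²/n) = 35.07658; SE_fpc = √((1−f)s²/n) = 29.112218.
Ratio = √(1−f) = 0.82996168.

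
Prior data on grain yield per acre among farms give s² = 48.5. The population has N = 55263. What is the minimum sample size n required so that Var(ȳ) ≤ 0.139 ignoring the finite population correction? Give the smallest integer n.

349

Without fpc, n₀ = s²/D = 48.5/0.139 = 348.9209.
Rounding up, n = 349.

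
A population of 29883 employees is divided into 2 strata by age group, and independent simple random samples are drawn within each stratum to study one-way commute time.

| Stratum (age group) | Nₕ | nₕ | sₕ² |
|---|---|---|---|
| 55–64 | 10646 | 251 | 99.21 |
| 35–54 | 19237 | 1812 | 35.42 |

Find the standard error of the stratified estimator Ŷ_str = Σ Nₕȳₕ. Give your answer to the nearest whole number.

7092

Var(Ŷ_str) = Σₕ Nₕ²(1 − fₕ)sₕ²/nₕ.
55–64: 10646²·(1 − 251/10646)·99.21/251 = 4.37414 × 10^7.
35–54: 19237²·(1 − 1812/19237)·35.42/1812 = 6.5524014 × 10^6.
Sum = 5.0293801 × 10^7.
SE = √(5.0293801 × 10^7) = 7092.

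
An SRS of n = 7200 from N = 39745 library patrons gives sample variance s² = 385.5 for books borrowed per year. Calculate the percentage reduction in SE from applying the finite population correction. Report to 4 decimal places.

f = n/N = 7200/39745 = 0.18115486.
SE_no-fpc = √(s²/n) = 0.23139072; SE_fpc = √((1−f)s²/n) = 0.20938561.
Ratio = √(1−f) = 0.90490062. Reduction = 100·(1 − 0.90490062) = 9.5099%.

9.5099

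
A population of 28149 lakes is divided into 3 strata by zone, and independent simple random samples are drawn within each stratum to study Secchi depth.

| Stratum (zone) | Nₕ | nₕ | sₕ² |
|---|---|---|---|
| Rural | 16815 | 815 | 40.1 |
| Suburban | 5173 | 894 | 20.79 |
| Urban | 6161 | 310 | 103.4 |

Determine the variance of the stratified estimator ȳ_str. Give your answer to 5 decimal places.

0.03253

Var(ȳ_str) = Σₕ Wₕ²(1 − fₕ)sₕ²/nₕ with Wₕ = Nₕ/N, N = 28149.
Rural: Wₕ = 0.59735692; term = 0.59735692²·(1 − 0.04846863)·40.1/815 = 0.0167062.
Suburban: Wₕ = 0.18377207; term = 0.18377207²·(1 − 0.17282041)·20.79/894 = 6.4964454 × 10^-4.
Urban: Wₕ = 0.21887101; term = 0.21887101²·(1 − 0.05031651)·103.4/310 = 0.015174494.
Sum = 0.032530339.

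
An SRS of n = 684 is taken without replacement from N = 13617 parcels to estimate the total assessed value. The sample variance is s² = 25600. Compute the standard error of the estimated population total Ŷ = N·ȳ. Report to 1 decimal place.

Var(Ŷ) = N²·Var(ȳ) = N²·(1 − n/N)·s²/n.
f = 684/13617 = 0.05023133; Var(ȳ) = 0.94976867·25600/684 = 35.546898.
Var(Ŷ) = 13617² · 35.546898 = 6.5912014 × 10^9.
SE(Ŷ) = √(6.5912014 × 10^9) = 81186.2.

81186.2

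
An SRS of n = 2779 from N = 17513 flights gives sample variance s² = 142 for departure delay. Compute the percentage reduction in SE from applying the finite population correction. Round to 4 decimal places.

8.2766

f = n/N = 2779/17513 = 0.15868212.
SE_no-fpc = √(s²/n) = 0.2260476; SE_fpc = √((1−f)s²/n) = 0.2073385.
Ratio = √(1−f) = 0.91723382. Reduction = 100·(1 − 0.91723382) = 8.2766%.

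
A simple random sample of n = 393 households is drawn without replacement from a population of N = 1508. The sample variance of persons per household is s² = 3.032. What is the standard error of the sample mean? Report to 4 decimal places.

Under SRS without replacement, Var(ȳ) = (1 − f)·s²/n with f = n/N = 393/1508 = 0.26061008.
Var(ȳ) = (1 − 0.26061008)·3.032/393 = 0.73938992·0.0077150127 = 0.0057044026.
SE(ȳ) = √(0.0057044026) = 0.0755.

0.0755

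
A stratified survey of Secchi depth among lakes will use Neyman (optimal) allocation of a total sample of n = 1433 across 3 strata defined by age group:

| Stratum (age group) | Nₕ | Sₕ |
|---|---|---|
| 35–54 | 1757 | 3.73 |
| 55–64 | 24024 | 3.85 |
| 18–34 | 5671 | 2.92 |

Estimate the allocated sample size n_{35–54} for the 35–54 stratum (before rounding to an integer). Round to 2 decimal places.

81.24

Neyman allocation: nₕ = n·NₕSₕ / Σⱼ NⱼSⱼ.
Σ NⱼSⱼ = 1757·3.73 + 24024·3.85 + 5671·2.92 = 115605.33.
n_{35–54} = 1433·1757·3.73 / 115605.33 = 81.24.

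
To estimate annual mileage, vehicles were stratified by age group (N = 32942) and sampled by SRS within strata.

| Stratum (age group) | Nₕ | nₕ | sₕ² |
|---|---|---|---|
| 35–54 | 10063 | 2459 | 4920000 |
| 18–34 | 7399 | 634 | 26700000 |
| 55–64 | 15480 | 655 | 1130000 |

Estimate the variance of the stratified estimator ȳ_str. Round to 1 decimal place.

Var(ȳ_str) = Σₕ Wₕ²(1 − fₕ)sₕ²/nₕ with Wₕ = Nₕ/N, N = 32942.
35–54: Wₕ = 0.30547629; term = 0.30547629²·(1 − 0.24436053)·4920000/2459 = 141.0835.
18–34: Wₕ = 0.22460688; term = 0.22460688²·(1 − 0.08568726)·26700000/634 = 1942.5084.
55–64: Wₕ = 0.46991682; term = 0.46991682²·(1 − 0.04231266)·1130000/655 = 364.84036.
Sum = 2448.4323.

2448.4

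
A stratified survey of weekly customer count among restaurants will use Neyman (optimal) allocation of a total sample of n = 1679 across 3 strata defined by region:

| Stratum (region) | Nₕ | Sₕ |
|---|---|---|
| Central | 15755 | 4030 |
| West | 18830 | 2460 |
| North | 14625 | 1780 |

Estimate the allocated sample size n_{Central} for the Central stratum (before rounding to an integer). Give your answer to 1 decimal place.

784.7

Neyman allocation: nₕ = n·NₕSₕ / Σⱼ NⱼSⱼ.
Σ NⱼSⱼ = 15755·4030 + 18830·2460 + 14625·1780 = 1.3584695 × 10^8.
n_{Central} = 1679·15755·4030 / (1.3584695 × 10^8) = 784.7.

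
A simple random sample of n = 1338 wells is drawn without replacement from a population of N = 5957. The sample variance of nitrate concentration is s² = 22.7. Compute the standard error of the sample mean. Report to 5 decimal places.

Under SRS without replacement, Var(ȳ) = (1 − f)·s²/n with f = n/N = 1338/5957 = 0.22460970.
Var(ȳ) = (1 − 0.22460970)·22.7/1338 = 0.77539030·0.01696562 = 0.013154977.
SE(ȳ) = √(0.013154977) = 0.11470.

0.11470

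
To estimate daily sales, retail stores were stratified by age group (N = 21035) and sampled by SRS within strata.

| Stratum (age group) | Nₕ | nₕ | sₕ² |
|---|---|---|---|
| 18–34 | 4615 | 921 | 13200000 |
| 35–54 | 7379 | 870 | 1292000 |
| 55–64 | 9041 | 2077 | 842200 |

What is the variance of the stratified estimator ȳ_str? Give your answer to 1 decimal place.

771.1

Var(ȳ_str) = Σₕ Wₕ²(1 − fₕ)sₕ²/nₕ with Wₕ = Nₕ/N, N = 21035.
18–34: Wₕ = 0.21939624; term = 0.21939624²·(1 − 0.19956663)·13200000/921 = 552.20186.
35–54: Wₕ = 0.35079629; term = 0.35079629²·(1 − 0.11790215)·1292000/870 = 161.20185.
55–64: Wₕ = 0.42980746; term = 0.42980746²·(1 − 0.22973122)·842200/2077 = 57.699087.
Sum = 771.1028.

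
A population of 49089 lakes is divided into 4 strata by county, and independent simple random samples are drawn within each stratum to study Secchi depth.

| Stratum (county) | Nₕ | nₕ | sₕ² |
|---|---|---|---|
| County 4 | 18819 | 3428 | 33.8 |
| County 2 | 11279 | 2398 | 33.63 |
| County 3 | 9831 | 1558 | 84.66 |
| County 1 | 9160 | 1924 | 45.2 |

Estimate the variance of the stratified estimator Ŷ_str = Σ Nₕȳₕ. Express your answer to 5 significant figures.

Var(Ŷ_str) = Σₕ Nₕ²(1 − fₕ)sₕ²/nₕ.
County 4: 18819²·(1 − 3428/18819)·33.8/3428 = 2.8558755 × 10^6.
County 2: 11279²·(1 − 2398/11279)·33.63/2398 = 1.404786 × 10^6.
County 3: 9831²·(1 − 1558/9831)·84.66/1558 = 4.4194836 × 10^6.
County 1: 9160²·(1 − 1924/9160)·45.2/1924 = 1.5571391 × 10^6.
Sum = 1.0237284 × 10^7.

1.0237 × 10^7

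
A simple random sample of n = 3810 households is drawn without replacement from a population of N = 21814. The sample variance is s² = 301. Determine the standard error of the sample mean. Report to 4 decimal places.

0.2554

Under SRS without replacement, Var(ȳ) = (1 − f)·s²/n with f = n/N = 3810/21814 = 0.17465848.
Var(ȳ) = (1 − 0.17465848)·301/3810 = 0.82534152·0.079002625 = 0.065204147.
SE(ȳ) = √(0.065204147) = 0.2554.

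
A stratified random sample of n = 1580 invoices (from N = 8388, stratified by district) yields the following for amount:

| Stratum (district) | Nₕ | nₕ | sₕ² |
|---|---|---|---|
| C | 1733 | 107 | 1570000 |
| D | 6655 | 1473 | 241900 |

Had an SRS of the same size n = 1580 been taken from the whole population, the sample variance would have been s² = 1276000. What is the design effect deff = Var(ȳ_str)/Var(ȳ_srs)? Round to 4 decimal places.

1.0193

Var(ȳ_str) = Σ Wₕ²(1−fₕ)sₕ²/nₕ with Wₕ = Nₕ/8388:
  C: (1733/8388)²·(1−107/1733)·1570000/107 = 587.64918
  D: (6655/8388)²·(1−1473/6655)·241900/1473 = 80.493673
  → Var(ȳ_str) = 668.14285.
Var(ȳ_srs) = (1 − 1580/8388)·1276000/1580 = 655.47286.
deff = 668.14285 / 655.47286 = 1.0193.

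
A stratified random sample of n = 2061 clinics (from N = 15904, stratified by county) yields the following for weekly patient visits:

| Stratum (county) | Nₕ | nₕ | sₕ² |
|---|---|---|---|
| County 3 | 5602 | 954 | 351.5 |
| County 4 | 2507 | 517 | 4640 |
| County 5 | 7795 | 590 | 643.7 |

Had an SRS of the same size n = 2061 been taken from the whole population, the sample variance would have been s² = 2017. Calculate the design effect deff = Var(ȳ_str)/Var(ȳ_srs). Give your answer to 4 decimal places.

0.5367

Var(ȳ_str) = Σ Wₕ²(1−fₕ)sₕ²/nₕ with Wₕ = Nₕ/15904:
  County 3: (5602/15904)²·(1−954/5602)·351.5/954 = 0.037929179
  County 4: (2507/15904)²·(1−517/2507)·4640/517 = 0.17701991
  County 5: (7795/15904)²·(1−590/7795)·643.7/590 = 0.24225283
  → Var(ȳ_str) = 0.45720192.
Var(ȳ_srs) = (1 − 2061/15904)·2017/2061 = 0.8518277.
deff = 0.45720192 / 0.8518277 = 0.5367.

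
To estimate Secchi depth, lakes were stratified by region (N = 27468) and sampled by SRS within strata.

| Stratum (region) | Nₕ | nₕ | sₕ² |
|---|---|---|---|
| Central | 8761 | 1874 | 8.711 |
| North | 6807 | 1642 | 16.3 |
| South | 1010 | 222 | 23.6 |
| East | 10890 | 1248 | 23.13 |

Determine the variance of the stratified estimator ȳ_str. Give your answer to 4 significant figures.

0.003526

Var(ȳ_str) = Σₕ Wₕ²(1 − fₕ)sₕ²/nₕ with Wₕ = Nₕ/N, N = 27468.
Central: Wₕ = 0.31895296; term = 0.31895296²·(1 − 0.21390252)·8.711/1874 = 3.7173043 × 10^-4.
North: Wₕ = 0.24781564; term = 0.24781564²·(1 − 0.24122227)·16.3/1642 = 4.6257957 × 10^-4.
South: Wₕ = 0.03677006; term = 0.03677006²·(1 − 0.21980198)·23.6/222 = 1.1213793 × 10^-4.
East: Wₕ = 0.39646134; term = 0.39646134²·(1 − 0.11460055)·23.13/1248 = 0.0025793007.
Sum = 0.0035257486.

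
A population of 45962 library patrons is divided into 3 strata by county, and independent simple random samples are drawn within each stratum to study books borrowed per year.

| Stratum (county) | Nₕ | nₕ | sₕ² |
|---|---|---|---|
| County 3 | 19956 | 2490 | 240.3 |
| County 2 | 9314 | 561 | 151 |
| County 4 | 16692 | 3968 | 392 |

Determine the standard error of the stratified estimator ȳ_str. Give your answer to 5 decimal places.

0.19038

Var(ȳ_str) = Σₕ Wₕ²(1 − fₕ)sₕ²/nₕ with Wₕ = Nₕ/N, N = 45962.
County 3: Wₕ = 0.43418476; term = 0.43418476²·(1 − 0.12477450)·240.3/2490 = 0.01592295.
County 2: Wₕ = 0.20264566; term = 0.20264566²·(1 − 0.06023191)·151/561 = 0.010387461.
County 4: Wₕ = 0.36316957; term = 0.36316957²·(1 − 0.23771867)·392/3968 = 0.009932272.
Sum = 0.036242683.
SE = √(0.036242683) = 0.19038.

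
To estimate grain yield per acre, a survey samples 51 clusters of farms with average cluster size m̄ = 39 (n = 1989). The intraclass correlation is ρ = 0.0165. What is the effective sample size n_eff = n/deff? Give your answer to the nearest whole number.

1222

deff = 1 + (39 − 1)·0.0165 = 1 + 0.627 = 1.627.
n_eff = 1989 / 1.627 = 1222.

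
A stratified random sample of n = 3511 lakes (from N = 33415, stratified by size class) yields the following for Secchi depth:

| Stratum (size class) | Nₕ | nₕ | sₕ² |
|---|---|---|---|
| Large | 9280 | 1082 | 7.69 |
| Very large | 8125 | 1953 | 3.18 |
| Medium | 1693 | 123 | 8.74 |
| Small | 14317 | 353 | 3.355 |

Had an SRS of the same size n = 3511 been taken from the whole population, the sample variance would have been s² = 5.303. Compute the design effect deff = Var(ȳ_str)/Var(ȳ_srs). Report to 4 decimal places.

1.7965

Var(ȳ_str) = Σ Wₕ²(1−fₕ)sₕ²/nₕ with Wₕ = Nₕ/33415:
  Large: (9280/33415)²·(1−1082/9280)·7.69/1082 = 4.8425269 × 10^-4
  Very large: (8125/33415)²·(1−1953/8125)·3.18/1953 = 7.3129269 × 10^-5
  Medium: (1693/33415)²·(1−123/1693)·8.74/123 = 1.6915312 × 10^-4
  Small: (14317/33415)²·(1−353/14317)·3.355/353 = 0.0017017539
  → Var(ȳ_str) = 0.002428289.
Var(ȳ_srs) = (1 − 3511/33415)·5.303/3511 = 0.0013516947.
deff = 0.002428289 / 0.0013516947 = 1.7965.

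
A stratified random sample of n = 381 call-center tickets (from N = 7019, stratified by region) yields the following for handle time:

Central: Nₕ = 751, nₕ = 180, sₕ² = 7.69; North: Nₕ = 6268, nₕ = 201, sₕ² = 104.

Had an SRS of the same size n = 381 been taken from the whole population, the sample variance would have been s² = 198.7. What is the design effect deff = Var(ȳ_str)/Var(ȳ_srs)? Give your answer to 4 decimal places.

Var(ȳ_str) = Σ Wₕ²(1−fₕ)sₕ²/nₕ with Wₕ = Nₕ/7019:
  Central: (751/7019)²·(1−180/751)·7.69/180 = 3.7185994 × 10^-4
  North: (6268/7019)²·(1−201/6268)·104/201 = 0.39938319
  → Var(ȳ_str) = 0.39975505.
Var(ȳ_srs) = (1 − 381/7019)·198.7/381 = 0.49321343.
deff = 0.39975505 / 0.49321343 = 0.8105.

0.8105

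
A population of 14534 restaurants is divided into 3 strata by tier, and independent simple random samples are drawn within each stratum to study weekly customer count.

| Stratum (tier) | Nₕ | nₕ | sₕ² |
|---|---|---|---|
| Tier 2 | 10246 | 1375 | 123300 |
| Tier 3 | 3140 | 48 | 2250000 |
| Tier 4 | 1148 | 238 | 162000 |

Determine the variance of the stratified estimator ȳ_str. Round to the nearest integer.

Var(ȳ_str) = Σₕ Wₕ²(1 − fₕ)sₕ²/nₕ with Wₕ = Nₕ/N, N = 14534.
Tier 2: Wₕ = 0.70496766; term = 0.70496766²·(1 − 0.13419871)·123300/1375 = 38.584866.
Tier 3: Wₕ = 0.21604514; term = 0.21604514²·(1 − 0.01528662)·2250000/48 = 2154.4683.
Tier 4: Wₕ = 0.07898720; term = 0.07898720²·(1 − 0.20731707)·162000/238 = 3.3662861.
Sum = 2196.4195.

2196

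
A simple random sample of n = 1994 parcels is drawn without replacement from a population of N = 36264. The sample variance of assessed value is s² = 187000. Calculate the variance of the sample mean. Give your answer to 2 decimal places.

88.62

Under SRS without replacement, Var(ȳ) = (1 − f)·s²/n with f = n/N = 1994/36264 = 0.05498566.
Var(ȳ) = (1 − 0.05498566)·187000/1994 = 0.94501434·93.781344 = 88.624715.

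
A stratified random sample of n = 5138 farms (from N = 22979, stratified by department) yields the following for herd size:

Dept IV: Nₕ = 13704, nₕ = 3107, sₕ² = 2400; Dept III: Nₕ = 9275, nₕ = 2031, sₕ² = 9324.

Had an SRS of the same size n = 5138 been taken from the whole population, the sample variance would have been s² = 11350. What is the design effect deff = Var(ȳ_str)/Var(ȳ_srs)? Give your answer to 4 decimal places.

Var(ȳ_str) = Σ Wₕ²(1−fₕ)sₕ²/nₕ with Wₕ = Nₕ/22979:
  Dept IV: (13704/22979)²·(1−3107/13704)·2400/3107 = 0.21244085
  Dept III: (9275/22979)²·(1−2031/9275)·9324/2031 = 0.5841474
  → Var(ȳ_str) = 0.79658825.
Var(ȳ_srs) = (1 − 5138/22979)·11350/5138 = 1.7151015.
deff = 0.79658825 / 1.7151015 = 0.4645.

0.4645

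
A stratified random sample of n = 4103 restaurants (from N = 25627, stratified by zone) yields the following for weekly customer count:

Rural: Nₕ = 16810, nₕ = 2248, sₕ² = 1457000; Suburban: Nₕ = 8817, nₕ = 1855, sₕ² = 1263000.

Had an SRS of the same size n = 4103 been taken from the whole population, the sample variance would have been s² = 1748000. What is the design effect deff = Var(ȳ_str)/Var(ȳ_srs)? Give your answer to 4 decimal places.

Var(ȳ_str) = Σ Wₕ²(1−fₕ)sₕ²/nₕ with Wₕ = Nₕ/25627:
  Rural: (16810/25627)²·(1−2248/16810)·1457000/2248 = 241.57748
  Suburban: (8817/25627)²·(1−1855/8817)·1263000/1855 = 63.638328
  → Var(ȳ_str) = 305.21581.
Var(ȳ_srs) = (1 − 4103/25627)·1748000/4103 = 357.82042.
deff = 305.21581 / 357.82042 = 0.8530.

0.8530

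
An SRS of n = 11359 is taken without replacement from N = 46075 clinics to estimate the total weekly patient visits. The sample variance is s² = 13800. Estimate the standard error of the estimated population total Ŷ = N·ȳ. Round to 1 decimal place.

44082.6

Var(Ŷ) = N²·Var(ȳ) = N²·(1 − n/N)·s²/n.
f = 11359/46075 = 0.24653283; Var(ȳ) = 0.75346717·13800/11359 = 0.91538401.
Var(Ŷ) = 46075² · 0.91538401 = 1.9432739 × 10^9.
SE(Ŷ) = √(1.9432739 × 10^9) = 44082.6.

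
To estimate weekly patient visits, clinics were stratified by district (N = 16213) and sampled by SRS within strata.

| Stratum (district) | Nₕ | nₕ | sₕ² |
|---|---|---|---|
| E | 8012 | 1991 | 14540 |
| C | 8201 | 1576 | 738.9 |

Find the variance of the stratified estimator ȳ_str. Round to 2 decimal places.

Var(ȳ_str) = Σₕ Wₕ²(1 − fₕ)sₕ²/nₕ with Wₕ = Nₕ/N, N = 16213.
E: Wₕ = 0.49417134; term = 0.49417134²·(1 − 0.24850225)·14540/1991 = 1.3402196.
C: Wₕ = 0.50582866; term = 0.50582866²·(1 − 0.19217169)·738.9/1576 = 0.096907052.
Sum = 1.4371267.

1.44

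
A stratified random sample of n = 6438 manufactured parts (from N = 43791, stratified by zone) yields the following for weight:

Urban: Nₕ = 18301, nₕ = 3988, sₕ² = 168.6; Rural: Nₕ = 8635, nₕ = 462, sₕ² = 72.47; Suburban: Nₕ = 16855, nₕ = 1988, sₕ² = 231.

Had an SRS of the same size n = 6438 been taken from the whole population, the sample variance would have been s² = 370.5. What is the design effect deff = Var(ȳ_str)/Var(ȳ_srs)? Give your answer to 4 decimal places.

0.5446

Var(ȳ_str) = Σ Wₕ²(1−fₕ)sₕ²/nₕ with Wₕ = Nₕ/43791:
  Urban: (18301/43791)²·(1−3988/18301)·168.6/3988 = 0.0057748165
  Rural: (8635/43791)²·(1−462/8635)·72.47/462 = 0.0057728517
  Suburban: (16855/43791)²·(1−1988/16855)·231/1988 = 0.015183713
  → Var(ȳ_str) = 0.026731381.
Var(ȳ_srs) = (1 − 6438/43791)·370.5/6438 = 0.049088286.
deff = 0.026731381 / 0.049088286 = 0.5446.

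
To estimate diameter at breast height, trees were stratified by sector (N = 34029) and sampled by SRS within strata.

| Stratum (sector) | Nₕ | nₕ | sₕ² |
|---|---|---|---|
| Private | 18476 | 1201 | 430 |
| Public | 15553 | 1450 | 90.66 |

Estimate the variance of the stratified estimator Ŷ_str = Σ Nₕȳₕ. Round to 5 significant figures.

1.2799 × 10^8

Var(Ŷ_str) = Σₕ Nₕ²(1 − fₕ)sₕ²/nₕ.
Private: 18476²·(1 − 1201/18476)·430/1201 = 1.1427506 × 10^8.
Public: 15553²·(1 − 1450/15553)·90.66/1450 = 1.3714292 × 10^7.
Sum = 1.2798935 × 10^8.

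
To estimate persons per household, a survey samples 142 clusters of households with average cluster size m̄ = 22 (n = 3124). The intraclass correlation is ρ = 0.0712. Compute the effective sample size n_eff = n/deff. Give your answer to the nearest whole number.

deff = 1 + (22 − 1)·0.0712 = 1 + 1.4952 = 2.4952.
n_eff = 3124 / 2.4952 = 1252.

1252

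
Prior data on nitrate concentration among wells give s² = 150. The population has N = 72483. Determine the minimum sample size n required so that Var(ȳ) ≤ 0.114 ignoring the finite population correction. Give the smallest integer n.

Without fpc, n₀ = s²/D = 150/0.114 = 1315.7895.
Rounding up, n = 1316.

1316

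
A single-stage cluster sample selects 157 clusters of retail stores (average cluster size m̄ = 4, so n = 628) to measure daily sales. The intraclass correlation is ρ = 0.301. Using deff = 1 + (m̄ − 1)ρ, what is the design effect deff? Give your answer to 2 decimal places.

1.90

deff = 1 + (4 − 1)·0.301 = 1 + 0.903 = 1.903.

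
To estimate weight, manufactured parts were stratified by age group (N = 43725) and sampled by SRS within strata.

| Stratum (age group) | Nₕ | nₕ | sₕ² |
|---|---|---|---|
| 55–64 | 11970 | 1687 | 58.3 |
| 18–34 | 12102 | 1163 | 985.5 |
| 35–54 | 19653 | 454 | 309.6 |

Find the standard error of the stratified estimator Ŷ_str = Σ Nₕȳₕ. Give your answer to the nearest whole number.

19332

Var(Ŷ_str) = Σₕ Nₕ²(1 − fₕ)sₕ²/nₕ.
55–64: 11970²·(1 − 1687/11970)·58.3/1687 = 4.2537059 × 10^6.
18–34: 12102²·(1 − 1163/12102)·985.5/1163 = 1.1217903 × 10^8.
35–54: 19653²·(1 − 454/19653)·309.6/454 = 2.5730757 × 10^8.
Sum = 3.7374031 × 10^8.
SE = √(3.7374031 × 10^8) = 19332.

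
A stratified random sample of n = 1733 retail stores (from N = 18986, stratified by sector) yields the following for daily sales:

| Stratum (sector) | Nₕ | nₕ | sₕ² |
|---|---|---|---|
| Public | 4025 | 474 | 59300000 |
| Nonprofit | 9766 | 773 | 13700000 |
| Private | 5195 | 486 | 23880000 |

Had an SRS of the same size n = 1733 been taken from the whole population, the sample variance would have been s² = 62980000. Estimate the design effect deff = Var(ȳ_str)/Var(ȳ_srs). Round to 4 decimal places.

Var(ȳ_str) = Σ Wₕ²(1−fₕ)sₕ²/nₕ with Wₕ = Nₕ/18986:
  Public: (4025/18986)²·(1−474/4025)·59300000/474 = 4960.5057
  Nonprofit: (9766/18986)²·(1−773/9766)·13700000/773 = 4318.1272
  Private: (5195/18986)²·(1−486/5195)·23880000/486 = 3334.6123
  → Var(ȳ_str) = 12613.245.
Var(ȳ_srs) = (1 − 1733/18986)·62980000/1733 = 33024.423.
deff = 12613.245 / 33024.423 = 0.3819.

0.3819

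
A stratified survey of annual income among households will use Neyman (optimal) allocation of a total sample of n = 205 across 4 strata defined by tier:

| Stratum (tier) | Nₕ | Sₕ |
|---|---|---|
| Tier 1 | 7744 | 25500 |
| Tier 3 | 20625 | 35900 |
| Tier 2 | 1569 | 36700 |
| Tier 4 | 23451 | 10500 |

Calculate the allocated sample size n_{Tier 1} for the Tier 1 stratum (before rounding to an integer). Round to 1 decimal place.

Neyman allocation: nₕ = n·NₕSₕ / Σⱼ NⱼSⱼ.
Σ NⱼSⱼ = 7744·25500 + 20625·35900 + 1569·36700 + 23451·10500 = 1.2417273 × 10^9.
n_{Tier 1} = 205·7744·25500 / (1.2417273 × 10^9) = 32.6.

32.6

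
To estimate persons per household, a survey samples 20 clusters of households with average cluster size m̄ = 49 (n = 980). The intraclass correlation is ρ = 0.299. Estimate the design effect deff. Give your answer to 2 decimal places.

15.35

deff = 1 + (49 − 1)·0.299 = 1 + 14.352 = 15.352.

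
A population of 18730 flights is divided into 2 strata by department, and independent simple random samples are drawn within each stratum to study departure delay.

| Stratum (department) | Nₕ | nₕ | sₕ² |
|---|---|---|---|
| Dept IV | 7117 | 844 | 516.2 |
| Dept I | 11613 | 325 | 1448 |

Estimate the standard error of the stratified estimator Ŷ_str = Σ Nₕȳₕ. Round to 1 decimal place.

Var(Ŷ_str) = Σₕ Nₕ²(1 − fₕ)sₕ²/nₕ.
Dept IV: 7117²·(1 − 844/7117)·516.2/844 = 2.7305354 × 10^7.
Dept I: 11613²·(1 − 325/11613)·1448/325 = 5.8404543 × 10^8.
Sum = 6.1135078 × 10^8.
SE = √(6.1135078 × 10^8) = 24725.5.

24725.5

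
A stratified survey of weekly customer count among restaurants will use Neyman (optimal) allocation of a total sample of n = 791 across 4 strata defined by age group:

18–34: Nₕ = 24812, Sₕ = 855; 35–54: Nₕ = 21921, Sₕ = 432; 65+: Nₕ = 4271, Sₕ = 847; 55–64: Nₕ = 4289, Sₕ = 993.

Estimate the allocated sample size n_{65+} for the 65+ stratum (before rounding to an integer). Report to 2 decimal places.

Neyman allocation: nₕ = n·NₕSₕ / Σⱼ NⱼSⱼ.
Σ NⱼSⱼ = 24812·855 + 21921·432 + 4271·847 + 4289·993 = 3.8560646 × 10^7.
n_{65+} = 791·4271·847 / (3.8560646 × 10^7) = 74.21.

74.21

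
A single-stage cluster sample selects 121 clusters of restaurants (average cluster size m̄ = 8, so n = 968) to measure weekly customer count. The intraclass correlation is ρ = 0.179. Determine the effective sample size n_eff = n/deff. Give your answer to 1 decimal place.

deff = 1 + (8 − 1)·0.179 = 1 + 1.253 = 2.253.
n_eff = 968 / 2.253 = 429.6.

429.6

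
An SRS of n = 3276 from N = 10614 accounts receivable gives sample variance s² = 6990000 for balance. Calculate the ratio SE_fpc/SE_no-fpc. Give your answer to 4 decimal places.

f = n/N = 3276/10614 = 0.30864895.
SE_no-fpc = √(s²/n) = 46.191987; SE_fpc = √((1−f)s²/n) = 38.407492.
Ratio = √(1−f) = 0.83147522.

0.8315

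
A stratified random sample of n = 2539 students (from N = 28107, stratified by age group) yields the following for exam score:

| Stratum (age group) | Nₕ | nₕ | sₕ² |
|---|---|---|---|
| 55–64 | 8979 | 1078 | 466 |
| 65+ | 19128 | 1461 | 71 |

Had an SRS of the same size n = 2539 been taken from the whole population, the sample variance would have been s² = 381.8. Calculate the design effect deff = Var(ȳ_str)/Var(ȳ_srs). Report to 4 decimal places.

0.4358

Var(ȳ_str) = Σ Wₕ²(1−fₕ)sₕ²/nₕ with Wₕ = Nₕ/28107:
  55–64: (8979/28107)²·(1−1078/8979)·466/1078 = 0.038819345
  65+: (19128/28107)²·(1−1461/19128)·71/1461 = 0.020787943
  → Var(ȳ_str) = 0.059607288.
Var(ȳ_srs) = (1 − 2539/28107)·381.8/2539 = 0.13679036.
deff = 0.059607288 / 0.13679036 = 0.4358.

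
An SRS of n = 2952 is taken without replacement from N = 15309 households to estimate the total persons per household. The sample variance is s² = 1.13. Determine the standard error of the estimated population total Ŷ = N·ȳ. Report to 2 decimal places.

Var(Ŷ) = N²·Var(ȳ) = N²·(1 − n/N)·s²/n.
f = 2952/15309 = 0.19282775; Var(ȳ) = 0.80717225·1.13/2952 = 3.0897854 × 10^-4.
Var(Ŷ) = 15309² · (3.0897854 × 10^-4) = 72413.904.
SE(Ŷ) = √(72413.904) = 269.10.

269.10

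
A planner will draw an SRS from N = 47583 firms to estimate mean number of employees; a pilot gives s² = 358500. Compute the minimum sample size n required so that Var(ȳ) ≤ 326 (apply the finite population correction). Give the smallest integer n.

Without fpc, n₀ = s²/D = 358500/326 = 1099.6933.
With fpc, (1 − n/N)·s²/n ≤ D requires n ≥ n₀/(1 + n₀/N) = 1099.6933/(1 + 1099.6933/47583) = 1074.8523.
Rounding up, n = 1075.

1075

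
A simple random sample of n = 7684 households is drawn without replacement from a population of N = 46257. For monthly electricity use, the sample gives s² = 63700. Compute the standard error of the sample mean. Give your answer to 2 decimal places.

Under SRS without replacement, Var(ȳ) = (1 − f)·s²/n with f = n/N = 7684/46257 = 0.16611540.
Var(ȳ) = (1 − 0.16611540)·63700/7684 = 0.83388460·8.2899531 = 6.9128643.
SE(ȳ) = √(6.9128643) = 2.63.

2.63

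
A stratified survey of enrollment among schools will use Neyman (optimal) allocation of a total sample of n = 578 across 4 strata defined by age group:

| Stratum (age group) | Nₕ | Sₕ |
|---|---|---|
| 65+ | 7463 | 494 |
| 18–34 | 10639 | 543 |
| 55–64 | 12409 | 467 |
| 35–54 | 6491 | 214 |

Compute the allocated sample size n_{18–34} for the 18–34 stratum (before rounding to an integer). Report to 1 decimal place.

200.6

Neyman allocation: nₕ = n·NₕSₕ / Σⱼ NⱼSⱼ.
Σ NⱼSⱼ = 7463·494 + 10639·543 + 12409·467 + 6491·214 = 1.6647776 × 10^7.
n_{18–34} = 578·10639·543 / (1.6647776 × 10^7) = 200.6.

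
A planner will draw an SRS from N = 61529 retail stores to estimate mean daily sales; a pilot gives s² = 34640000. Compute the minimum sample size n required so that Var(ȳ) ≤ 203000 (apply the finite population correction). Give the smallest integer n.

171

Without fpc, n₀ = s²/D = 34640000/203000 = 170.6404.
With fpc, (1 − n/N)·s²/n ≤ D requires n ≥ n₀/(1 + n₀/N) = 170.6404/(1 + 170.6404/61529) = 170.1685.
Rounding up, n = 171.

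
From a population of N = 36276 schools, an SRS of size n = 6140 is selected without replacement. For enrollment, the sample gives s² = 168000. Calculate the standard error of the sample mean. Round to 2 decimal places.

4.77

Under SRS without replacement, Var(ȳ) = (1 − f)·s²/n with f = n/N = 6140/36276 = 0.16925791.
Var(ȳ) = (1 − 0.16925791)·168000/6140 = 0.83074209·27.361564 = 22.730402.
SE(ȳ) = √(22.730402) = 4.77.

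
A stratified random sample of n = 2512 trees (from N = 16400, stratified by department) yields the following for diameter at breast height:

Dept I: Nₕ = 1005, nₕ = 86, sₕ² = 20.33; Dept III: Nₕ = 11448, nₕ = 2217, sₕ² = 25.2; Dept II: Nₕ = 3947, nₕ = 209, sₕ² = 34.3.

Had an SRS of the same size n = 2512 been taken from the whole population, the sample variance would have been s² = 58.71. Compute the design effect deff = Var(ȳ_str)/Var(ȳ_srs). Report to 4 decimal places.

Var(ȳ_str) = Σ Wₕ²(1−fₕ)sₕ²/nₕ with Wₕ = Nₕ/16400:
  Dept I: (1005/16400)²·(1−86/1005)·20.33/86 = 8.1176964 × 10^-4
  Dept III: (11448/16400)²·(1−2217/11448)·25.2/2217 = 0.00446607
  Dept II: (3947/16400)²·(1−209/3947)·34.3/209 = 0.0090025711
  → Var(ȳ_str) = 0.014280411.
Var(ȳ_srs) = (1 − 2512/16400)·58.71/2512 = 0.019791937.
deff = 0.014280411 / 0.019791937 = 0.7215.

0.7215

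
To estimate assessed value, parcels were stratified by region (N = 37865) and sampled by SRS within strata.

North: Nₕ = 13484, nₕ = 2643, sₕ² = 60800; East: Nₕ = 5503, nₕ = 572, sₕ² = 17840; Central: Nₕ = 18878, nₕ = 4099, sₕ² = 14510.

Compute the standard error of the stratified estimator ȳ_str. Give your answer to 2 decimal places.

Var(ȳ_str) = Σₕ Wₕ²(1 − fₕ)sₕ²/nₕ with Wₕ = Nₕ/N, N = 37865.
North: Wₕ = 0.35610722; term = 0.35610722²·(1 − 0.19601009)·60800/2643 = 2.345409.
East: Wₕ = 0.14533210; term = 0.14533210²·(1 − 0.10394330)·17840/572 = 0.59027911.
Central: Wₕ = 0.49856068; term = 0.49856068²·(1 − 0.21713105)·14510/4099 = 0.68883404.
Sum = 3.6245222.
SE = √(3.6245222) = 1.90.

1.90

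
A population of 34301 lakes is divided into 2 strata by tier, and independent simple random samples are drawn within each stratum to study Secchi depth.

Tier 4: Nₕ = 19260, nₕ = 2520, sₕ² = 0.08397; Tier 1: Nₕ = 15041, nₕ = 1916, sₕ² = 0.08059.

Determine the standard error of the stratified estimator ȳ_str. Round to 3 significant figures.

0.00402

Var(ȳ_str) = Σₕ Wₕ²(1 − fₕ)sₕ²/nₕ with Wₕ = Nₕ/N, N = 34301.
Tier 4: Wₕ = 0.56149966; term = 0.56149966²·(1 − 0.13084112)·0.08397/2520 = 9.1310724 × 10^-6.
Tier 1: Wₕ = 0.43850034; term = 0.43850034²·(1 − 0.12738515)·0.08059/1916 = 7.0574549 × 10^-6.
Sum = 1.6188527 × 10^-5.
SE = √(1.6188527 × 10^-5) = 0.00402.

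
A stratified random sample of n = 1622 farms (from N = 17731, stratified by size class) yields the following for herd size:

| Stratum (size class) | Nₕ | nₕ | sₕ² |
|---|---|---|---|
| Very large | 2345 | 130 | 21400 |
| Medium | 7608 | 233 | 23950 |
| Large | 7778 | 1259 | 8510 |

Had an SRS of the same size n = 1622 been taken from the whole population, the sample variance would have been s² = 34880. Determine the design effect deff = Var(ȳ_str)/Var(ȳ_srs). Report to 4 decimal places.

1.1340

Var(ȳ_str) = Σ Wₕ²(1−fₕ)sₕ²/nₕ with Wₕ = Nₕ/17731:
  Very large: (2345/17731)²·(1−130/2345)·21400/130 = 2.7196971
  Medium: (7608/17731)²·(1−233/7608)·23950/233 = 18.344913
  Large: (7778/17731)²·(1−1259/7778)·8510/1259 = 1.0901501
  → Var(ȳ_str) = 22.15476.
Var(ȳ_srs) = (1 − 1622/17731)·34880/1622 = 19.53714.
deff = 22.15476 / 19.53714 = 1.1340.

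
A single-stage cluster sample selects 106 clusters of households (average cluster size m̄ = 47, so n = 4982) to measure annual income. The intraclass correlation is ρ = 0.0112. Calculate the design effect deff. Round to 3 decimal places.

1.515

deff = 1 + (47 − 1)·0.0112 = 1 + 0.5152 = 1.5152.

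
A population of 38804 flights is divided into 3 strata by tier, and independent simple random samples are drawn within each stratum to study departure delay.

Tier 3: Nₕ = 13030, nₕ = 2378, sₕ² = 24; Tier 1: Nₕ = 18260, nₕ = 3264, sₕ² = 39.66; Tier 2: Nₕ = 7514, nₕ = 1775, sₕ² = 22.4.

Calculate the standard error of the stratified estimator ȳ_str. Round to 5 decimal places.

0.05917

Var(ȳ_str) = Σₕ Wₕ²(1 − fₕ)sₕ²/nₕ with Wₕ = Nₕ/N, N = 38804.
Tier 3: Wₕ = 0.33579012; term = 0.33579012²·(1 − 0.18250192)·24/2378 = 9.3029776 × 10^-4.
Tier 1: Wₕ = 0.47057004; term = 0.47057004²·(1 − 0.17875137)·39.66/3264 = 0.0022096616.
Tier 2: Wₕ = 0.19363983; term = 0.19363983²·(1 − 0.23622571)·22.4/1775 = 3.6141326 × 10^-4.
Sum = 0.0035013726.
SE = √(0.0035013726) = 0.05917.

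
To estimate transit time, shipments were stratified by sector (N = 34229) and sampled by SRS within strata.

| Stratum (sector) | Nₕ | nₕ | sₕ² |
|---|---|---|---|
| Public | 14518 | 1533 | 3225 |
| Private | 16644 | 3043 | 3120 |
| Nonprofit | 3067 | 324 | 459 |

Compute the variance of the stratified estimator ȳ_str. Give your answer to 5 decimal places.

Var(ȳ_str) = Σₕ Wₕ²(1 − fₕ)sₕ²/nₕ with Wₕ = Nₕ/N, N = 34229.
Public: Wₕ = 0.42414327; term = 0.42414327²·(1 − 0.10559306)·3225/1533 = 0.33849159.
Private: Wₕ = 0.48625435; term = 0.48625435²·(1 − 0.18282865)·3120/3043 = 0.19810378.
Nonprofit: Wₕ = 0.08960238; term = 0.08960238²·(1 − 0.10564069)·459/324 = 0.010172292.
Sum = 0.54676766.

0.54677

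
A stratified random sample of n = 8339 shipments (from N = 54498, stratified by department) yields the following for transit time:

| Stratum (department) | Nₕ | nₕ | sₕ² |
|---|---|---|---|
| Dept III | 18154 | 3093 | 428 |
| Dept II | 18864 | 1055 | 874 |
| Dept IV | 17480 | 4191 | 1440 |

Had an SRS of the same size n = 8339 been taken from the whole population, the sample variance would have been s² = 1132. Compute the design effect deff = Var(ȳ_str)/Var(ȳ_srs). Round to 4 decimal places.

1.1595

Var(ȳ_str) = Σ Wₕ²(1−fₕ)sₕ²/nₕ with Wₕ = Nₕ/54498:
  Dept III: (18154/54498)²·(1−3093/18154)·428/3093 = 0.01273881
  Dept II: (18864/54498)²·(1−1055/18864)·874/1055 = 0.093706813
  Dept IV: (17480/54498)²·(1−4191/17480)·1440/4191 = 0.026873079
  → Var(ȳ_str) = 0.1333187.
Var(ȳ_srs) = (1 − 8339/54498)·1132/8339 = 0.11497629.
deff = 0.1333187 / 0.11497629 = 1.1595.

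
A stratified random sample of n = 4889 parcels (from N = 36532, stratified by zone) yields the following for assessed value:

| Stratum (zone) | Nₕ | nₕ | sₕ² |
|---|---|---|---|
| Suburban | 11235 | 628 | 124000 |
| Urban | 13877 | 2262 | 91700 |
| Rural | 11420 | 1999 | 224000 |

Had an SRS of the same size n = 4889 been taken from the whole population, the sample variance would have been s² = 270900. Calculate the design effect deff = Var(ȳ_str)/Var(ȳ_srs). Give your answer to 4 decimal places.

Var(ȳ_str) = Σ Wₕ²(1−fₕ)sₕ²/nₕ with Wₕ = Nₕ/36532:
  Suburban: (11235/36532)²·(1−628/11235)·124000/628 = 17.631156
  Urban: (13877/36532)²·(1−2262/13877)·91700/2262 = 4.8960364
  Rural: (11420/36532)²·(1−1999/11420)·224000/1999 = 9.033404
  → Var(ȳ_str) = 31.560596.
Var(ȳ_srs) = (1 − 4889/36532)·270900/4889 = 47.994688.
deff = 31.560596 / 47.994688 = 0.6576.

0.6576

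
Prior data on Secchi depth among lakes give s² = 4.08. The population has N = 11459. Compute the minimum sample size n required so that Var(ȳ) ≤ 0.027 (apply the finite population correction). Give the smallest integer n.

Without fpc, n₀ = s²/D = 4.08/0.027 = 151.1111.
With fpc, (1 − n/N)·s²/n ≤ D requires n ≥ n₀/(1 + n₀/N) = 151.1111/(1 + 151.1111/11459) = 149.1443.
Rounding up, n = 150.

150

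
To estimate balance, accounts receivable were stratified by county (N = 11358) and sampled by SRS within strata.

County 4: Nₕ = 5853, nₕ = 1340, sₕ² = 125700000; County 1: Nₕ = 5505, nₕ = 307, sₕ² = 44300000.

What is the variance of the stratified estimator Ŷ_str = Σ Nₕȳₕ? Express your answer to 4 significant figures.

Var(Ŷ_str) = Σₕ Nₕ²(1 − fₕ)sₕ²/nₕ.
County 4: 5853²·(1 − 1340/5853)·125700000/1340 = 2.4778461 × 10^12.
County 1: 5505²·(1 − 307/5505)·44300000/307 = 4.1291337 × 10^12.
Sum = 6.6069798 × 10^12.

6.607 × 10^12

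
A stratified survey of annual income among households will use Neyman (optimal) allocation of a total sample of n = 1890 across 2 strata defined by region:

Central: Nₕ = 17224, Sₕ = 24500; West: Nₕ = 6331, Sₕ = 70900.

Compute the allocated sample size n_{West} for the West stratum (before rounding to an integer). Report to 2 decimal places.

974.17

Neyman allocation: nₕ = n·NₕSₕ / Σⱼ NⱼSⱼ.
Σ NⱼSⱼ = 17224·24500 + 6331·70900 = 8.708559 × 10^8.
n_{West} = 1890·6331·70900 / (8.708559 × 10^8) = 974.17.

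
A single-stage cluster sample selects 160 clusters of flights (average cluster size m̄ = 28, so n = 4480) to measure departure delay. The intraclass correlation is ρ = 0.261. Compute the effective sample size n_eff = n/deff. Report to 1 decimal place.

deff = 1 + (28 − 1)·0.261 = 1 + 7.047 = 8.047.
n_eff = 4480 / 8.047 = 556.7.

556.7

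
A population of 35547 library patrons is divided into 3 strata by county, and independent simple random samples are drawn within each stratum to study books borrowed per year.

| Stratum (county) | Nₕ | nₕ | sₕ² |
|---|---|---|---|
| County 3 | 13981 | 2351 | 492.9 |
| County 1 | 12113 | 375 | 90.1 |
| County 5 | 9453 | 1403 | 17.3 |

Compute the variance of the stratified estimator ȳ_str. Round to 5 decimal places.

0.05476

Var(ȳ_str) = Σₕ Wₕ²(1 − fₕ)sₕ²/nₕ with Wₕ = Nₕ/N, N = 35547.
County 3: Wₕ = 0.39331027; term = 0.39331027²·(1 − 0.16815678)·492.9/2351 = 0.026978527.
County 1: Wₕ = 0.34076012; term = 0.34076012²·(1 − 0.03095847)·90.1/375 = 0.02703544.
County 5: Wₕ = 0.26592961; term = 0.26592961²·(1 − 0.14841849)·17.3/1403 = 7.4258823 × 10^-4.
Sum = 0.054756555.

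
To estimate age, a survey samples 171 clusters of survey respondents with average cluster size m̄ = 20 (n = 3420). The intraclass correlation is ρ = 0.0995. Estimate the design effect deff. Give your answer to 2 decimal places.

deff = 1 + (20 − 1)·0.0995 = 1 + 1.8905 = 2.8905.

2.89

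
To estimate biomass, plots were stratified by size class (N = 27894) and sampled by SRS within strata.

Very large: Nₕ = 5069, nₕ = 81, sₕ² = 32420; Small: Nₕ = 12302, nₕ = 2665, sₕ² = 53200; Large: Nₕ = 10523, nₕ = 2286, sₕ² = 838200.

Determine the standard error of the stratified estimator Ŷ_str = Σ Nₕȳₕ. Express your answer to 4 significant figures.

210400

Var(Ŷ_str) = Σₕ Nₕ²(1 − fₕ)sₕ²/nₕ.
Very large: 5069²·(1 − 81/5069)·32420/81 = 1.0119912 × 10^10.
Small: 12302²·(1 − 2665/12302)·53200/2665 = 2.3666389 × 10^9.
Large: 10523²·(1 − 2286/10523)·838200/2286 = 3.1781915 × 10^10.
Sum = 4.4268466 × 10^10.
SE = √(4.4268466 × 10^10) = 210400.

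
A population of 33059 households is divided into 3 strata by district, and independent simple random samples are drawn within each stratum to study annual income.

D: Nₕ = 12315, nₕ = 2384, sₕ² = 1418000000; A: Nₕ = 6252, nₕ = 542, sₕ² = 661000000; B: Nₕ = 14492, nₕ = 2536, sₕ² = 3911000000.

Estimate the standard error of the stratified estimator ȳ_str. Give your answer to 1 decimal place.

592.4

Var(ȳ_str) = Σₕ Wₕ²(1 − fₕ)sₕ²/nₕ with Wₕ = Nₕ/N, N = 33059.
D: Wₕ = 0.37251581; term = 0.37251581²·(1 − 0.19358506)·1418000000/2384 = 66560.711.
A: Wₕ = 0.18911643; term = 0.18911643²·(1 − 0.08669226)·661000000/542 = 39836.193.
B: Wₕ = 0.43836777; term = 0.43836777²·(1 − 0.17499310)·3911000000/2536 = 244496.91.
Sum = 350893.81.
SE = √(350893.81) = 592.4.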